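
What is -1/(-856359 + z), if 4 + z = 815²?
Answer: 1/192138 ≈ 5.2046e-6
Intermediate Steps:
z = 664221 (z = -4 + 815² = -4 + 664225 = 664221)
-1/(-856359 + z) = -1/(-856359 + 664221) = -1/(-192138) = -1*(-1/192138) = 1/192138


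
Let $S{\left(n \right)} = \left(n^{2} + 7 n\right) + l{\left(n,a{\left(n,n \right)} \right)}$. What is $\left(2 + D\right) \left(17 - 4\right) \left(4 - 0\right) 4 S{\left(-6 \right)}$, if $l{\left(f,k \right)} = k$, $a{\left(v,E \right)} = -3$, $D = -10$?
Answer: $14976$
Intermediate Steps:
$S{\left(n \right)} = -3 + n^{2} + 7 n$ ($S{\left(n \right)} = \left(n^{2} + 7 n\right) - 3 = -3 + n^{2} + 7 n$)
$\left(2 + D\right) \left(17 - 4\right) \left(4 - 0\right) 4 S{\left(-6 \right)} = \left(2 - 10\right) \left(17 - 4\right) \left(4 - 0\right) 4 \left(-3 + \left(-6\right)^{2} + 7 \left(-6\right)\right) = \left(-8\right) 13 \left(4 + 0\right) 4 \left(-3 + 36 - 42\right) = - 104 \cdot 4 \cdot 4 \left(-9\right) = \left(-104\right) 16 \left(-9\right) = \left(-1664\right) \left(-9\right) = 14976$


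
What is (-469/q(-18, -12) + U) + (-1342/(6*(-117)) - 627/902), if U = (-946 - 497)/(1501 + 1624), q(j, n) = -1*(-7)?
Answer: -5958341801/89943750 ≈ -66.245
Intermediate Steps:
q(j, n) = 7
U = -1443/3125 ≈ -0.46176
(-469/q(-18, -12) + U) + (-1342/(6*(-117)) - 627/902) = (-469/7 - 1443/3125) + (-1342/(6*(-117)) - 627/902) = (-469*⅐ - 1443/3125) + (-1342/(-702) - 627*1/902) = (-67 - 1443/3125) + (-1342*(-1/702) - 57/82) = -210818/3125 + (671/351 - 57/82) = -210818/3125 + 35015/28782 = -5958341801/89943750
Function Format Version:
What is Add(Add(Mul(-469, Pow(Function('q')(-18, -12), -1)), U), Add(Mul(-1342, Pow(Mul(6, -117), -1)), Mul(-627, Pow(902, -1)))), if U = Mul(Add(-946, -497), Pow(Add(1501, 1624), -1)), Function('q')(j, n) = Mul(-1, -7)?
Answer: Rational(-5958341801, 89943750) ≈ -66.245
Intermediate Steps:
Function('q')(j, n) = 7
U = Rational(-1443, 3125) (U = Mul(-1443, Pow(3125, -1)) = Mul(-1443, Rational(1, 3125)) = Rational(-1443, 3125) ≈ -0.46176)
Add(Add(Mul(-469, Pow(Function('q')(-18, -12), -1)), U), Add(Mul(-1342, Pow(Mul(6, -117), -1)), Mul(-627, Pow(902, -1)))) = Add(Add(Mul(-469, Pow(7, -1)), Rational(-1443, 3125)), Add(Mul(-1342, Pow(Mul(6, -117), -1)), Mul(-627, Pow(902, -1)))) = Add(Add(Mul(-469, Rational(1, 7)), Rational(-1443, 3125)), Add(Mul(-1342, Pow(-702, -1)), Mul(-627, Rational(1, 902)))) = Add(Add(-67, Rational(-1443, 3125)), Add(Mul(-1342, Rational(-1, 702)), Rational(-57, 82))) = Add(Rational(-210818, 3125), Add(Rational(671, 351), Rational(-57, 82))) = Add(Rational(-210818, 3125), Rational(35015, 28782)) = Rational(-5958341801, 89943750)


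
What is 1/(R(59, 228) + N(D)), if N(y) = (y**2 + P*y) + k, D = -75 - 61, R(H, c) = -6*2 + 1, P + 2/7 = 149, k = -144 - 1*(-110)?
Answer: -7/12419 ≈ -0.00056365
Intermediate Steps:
k = -34 (k = -144 + 110 = -34)
P = 1041/7 (P = -2/7 + 149 = 1041/7 ≈ 148.71)
R(H, c) = -11 (R(H, c) = -12 + 1 = -11)
D = -136
N(y) = -34 + y**2 + 1041*y/7 (N(y) = (y**2 + 1041*y/7) - 34 = -34 + y**2 + 1041*y/7)
1/(R(59, 228) + N(D)) = 1/(-11 + (-34 + (-136)**2 + (1041/7)*(-136))) = 1/(-11 + (-34 + 18496 - 141576/7)) = 1/(-11 - 12342/7) = 1/(-12419/7) = -7/12419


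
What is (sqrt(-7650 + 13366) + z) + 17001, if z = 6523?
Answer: 23524 + 2*sqrt(1429) ≈ 23600.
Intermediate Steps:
(sqrt(-7650 + 13366) + z) + 17001 = (sqrt(-7650 + 13366) + 6523) + 17001 = (sqrt(5716) + 6523) + 17001 = (2*sqrt(1429) + 6523) + 17001 = (6523 + 2*sqrt(1429)) + 17001 = 23524 + 2*sqrt(1429)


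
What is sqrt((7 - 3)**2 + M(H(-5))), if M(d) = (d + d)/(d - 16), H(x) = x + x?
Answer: sqrt(2834)/13 ≈ 4.0950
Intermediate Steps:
H(x) = 2*x
M(d) = 2*d/(-16 + d) (M(d) = (2*d)/(-16 + d) = 2*d/(-16 + d))
sqrt((7 - 3)**2 + M(H(-5))) = sqrt((7 - 3)**2 + 2*(2*(-5))/(-16 + 2*(-5))) = sqrt(4**2 + 2*(-10)/(-16 - 10)) = sqrt(16 + 2*(-10)/(-26)) = sqrt(16 + 2*(-10)*(-1/26)) = sqrt(16 + 10/13) = sqrt(218/13) = sqrt(2834)/13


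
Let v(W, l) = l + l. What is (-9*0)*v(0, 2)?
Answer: 0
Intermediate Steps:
v(W, l) = 2*l
(-9*0)*v(0, 2) = (-9*0)*(2*2) = 0*4 = 0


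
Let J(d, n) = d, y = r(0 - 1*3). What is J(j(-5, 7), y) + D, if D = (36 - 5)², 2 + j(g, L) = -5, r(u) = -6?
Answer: 954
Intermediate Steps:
j(g, L) = -7 (j(g, L) = -2 - 5 = -7)
y = -6
D = 961 (D = 31² = 961)
J(j(-5, 7), y) + D = -7 + 961 = 954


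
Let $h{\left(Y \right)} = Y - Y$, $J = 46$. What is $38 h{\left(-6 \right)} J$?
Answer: $0$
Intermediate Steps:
$h{\left(Y \right)} = 0$
$38 h{\left(-6 \right)} J = 38 \cdot 0 \cdot 46 = 0 \cdot 46 = 0$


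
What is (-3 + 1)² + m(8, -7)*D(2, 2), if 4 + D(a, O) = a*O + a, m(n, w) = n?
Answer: 20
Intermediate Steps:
D(a, O) = -4 + a + O*a (D(a, O) = -4 + (a*O + a) = -4 + (O*a + a) = -4 + (a + O*a) = -4 + a + O*a)
(-3 + 1)² + m(8, -7)*D(2, 2) = (-3 + 1)² + 8*(-4 + 2 + 2*2) = (-2)² + 8*(-4 + 2 + 4) = 4 + 8*2 = 4 + 16 = 20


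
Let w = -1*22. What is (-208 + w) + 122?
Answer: -108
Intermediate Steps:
w = -22
(-208 + w) + 122 = (-208 - 22) + 122 = -230 + 122 = -108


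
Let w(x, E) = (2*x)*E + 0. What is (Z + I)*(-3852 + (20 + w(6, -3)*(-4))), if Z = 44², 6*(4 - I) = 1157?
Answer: -19330652/3 ≈ -6.4436e+6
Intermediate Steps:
w(x, E) = 2*E*x (w(x, E) = 2*E*x + 0 = 2*E*x)
I = -1133/6 (I = 4 - ⅙*1157 = 4 - 1157/6 = -1133/6 ≈ -188.83)
Z = 1936
(Z + I)*(-3852 + (20 + w(6, -3)*(-4))) = (1936 - 1133/6)*(-3852 + (20 + (2*(-3)*6)*(-4))) = 10483*(-3852 + (20 - 36*(-4)))/6 = 10483*(-3852 + (20 + 144))/6 = 10483*(-3852 + 164)/6 = (10483/6)*(-3688) = -19330652/3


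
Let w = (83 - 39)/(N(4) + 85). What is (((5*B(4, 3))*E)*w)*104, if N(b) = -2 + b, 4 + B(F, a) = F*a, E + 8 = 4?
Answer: -732160/87 ≈ -8415.6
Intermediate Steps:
E = -4 (E = -8 + 4 = -4)
B(F, a) = -4 + F*a
w = 44/87 (w = (83 - 39)/((-2 + 4) + 85) = 44/(2 + 85) = 44/87 ≈ 0.50575)
(((5*B(4, 3))*E)*w)*104 = (((5*(-4 + 4*3))*(-4))*(44/87))*104 = (((5*(-4 + 12))*(-4))*(44/87))*104 = (((5*8)*(-4))*(44/87))*104 = ((40*(-4))*(44/87))*104 = -160*44/87*104 = -7040/87*104 = -732160/87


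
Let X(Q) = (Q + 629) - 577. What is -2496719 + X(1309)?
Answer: -2495358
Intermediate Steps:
X(Q) = 52 + Q (X(Q) = (629 + Q) - 577 = 52 + Q)
-2496719 + X(1309) = -2496719 + (52 + 1309) = -2496719 + 1361 = -2495358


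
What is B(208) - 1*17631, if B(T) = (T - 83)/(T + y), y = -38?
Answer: -599429/34 ≈ -17630.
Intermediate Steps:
B(T) = (-83 + T)/(-38 + T) (B(T) = (T - 83)/(T - 38) = (-83 + T)/(-38 + T))
B(208) - 1*17631 = (-83 + 208)/(-38 + 208) - 1*17631 = 125/170 - 17631 = (1/170)*125 - 17631 = 25/34 - 17631 = -599429/34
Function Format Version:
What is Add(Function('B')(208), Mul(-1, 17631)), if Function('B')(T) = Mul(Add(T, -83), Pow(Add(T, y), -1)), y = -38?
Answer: Rational(-599429, 34) ≈ -17630.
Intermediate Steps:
Function('B')(T) = Mul(Pow(Add(-38, T), -1), Add(-83, T)) (Function('B')(T) = Mul(Add(T, -83), Pow(Add(T, -38), -1)) = Mul(Add(-83, T), Pow(Add(-38, T), -1)) = Mul(Pow(Add(-38, T), -1), Add(-83, T)))
Add(Function('B')(208), Mul(-1, 17631)) = Add(Mul(Pow(Add(-38, 208), -1), Add(-83, 208)), Mul(-1, 17631)) = Add(Mul(Pow(170, -1), 125), -17631) = Add(Mul(Rational(1, 170), 125), -17631) = Add(Rational(25, 34), -17631) = Rational(-599429, 34)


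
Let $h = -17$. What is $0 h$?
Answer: $0$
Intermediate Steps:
$0 h = 0 \left(-17\right) = 0$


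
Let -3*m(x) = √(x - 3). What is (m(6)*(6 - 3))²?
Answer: 3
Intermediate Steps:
m(x) = -√(-3 + x)/3 (m(x) = -√(x - 3)/3 = -√(-3 + x)/3)
(m(6)*(6 - 3))² = ((-√(-3 + 6)/3)*(6 - 3))² = (-√3/3*3)² = (-√3)² = 3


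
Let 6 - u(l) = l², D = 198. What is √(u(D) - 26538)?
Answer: 6*I*√1826 ≈ 256.39*I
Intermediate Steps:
u(l) = 6 - l²
√(u(D) - 26538) = √((6 - 1*198²) - 26538) = √((6 - 1*39204) - 26538) = √((6 - 39204) - 26538) = √(-39198 - 26538) = √(-65736) = 6*I*√1826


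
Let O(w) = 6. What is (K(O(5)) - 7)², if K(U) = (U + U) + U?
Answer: 121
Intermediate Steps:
K(U) = 3*U (K(U) = 2*U + U = 3*U)
(K(O(5)) - 7)² = (3*6 - 7)² = (18 - 7)² = 11² = 121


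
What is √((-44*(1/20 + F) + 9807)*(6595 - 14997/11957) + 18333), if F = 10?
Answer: √220772050872330045/59785 ≈ 7859.2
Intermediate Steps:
√((-44*(1/20 + F) + 9807)*(6595 - 14997/11957) + 18333) = √((-44*(1/20 + 10) + 9807)*(6595 - 14997/11957) + 18333) = √((-44*(1/20 + 10) + 9807)*(6595 - 14997*1/11957) + 18333) = √((-44*201/20 + 9807)*(6595 - 14997/11957) + 18333) = √((-2211/5 + 9807)*(78841418/11957) + 18333) = √((46824/5)*(78841418/11957) + 18333) = √(3691670556432/59785 + 18333) = √(3692766594837/59785) = √220772050872330045/59785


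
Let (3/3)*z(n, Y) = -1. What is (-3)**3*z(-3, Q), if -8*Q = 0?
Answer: 27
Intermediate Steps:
Q = 0 (Q = -1/8*0 = 0)
z(n, Y) = -1
(-3)**3*z(-3, Q) = (-3)**3*(-1) = -27*(-1) = 27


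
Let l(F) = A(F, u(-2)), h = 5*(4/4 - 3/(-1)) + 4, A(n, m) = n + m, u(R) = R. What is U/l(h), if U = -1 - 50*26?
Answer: -1301/22 ≈ -59.136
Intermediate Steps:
U = -1301 (U = -1 - 1300 = -1301)
A(n, m) = m + n
h = 24 (h = 5*(4*(1/4) - 3*(-1)) + 4 = 5*(1 + 3) + 4 = 5*4 + 4 = 20 + 4 = 24)
l(F) = -2 + F
U/l(h) = -1301/(-2 + 24) = -1301/22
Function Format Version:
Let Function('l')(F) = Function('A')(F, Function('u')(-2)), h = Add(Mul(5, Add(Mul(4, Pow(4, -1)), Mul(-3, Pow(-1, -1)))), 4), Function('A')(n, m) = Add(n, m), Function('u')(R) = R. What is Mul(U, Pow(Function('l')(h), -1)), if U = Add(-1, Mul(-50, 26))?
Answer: Rational(-1301, 22) ≈ -59.136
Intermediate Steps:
U = -1301 (U = Add(-1, -1300) = -1301)
Function('A')(n, m) = Add(m, n)
h = 24 (h = Add(Mul(5, Add(Mul(4, Rational(1, 4)), Mul(-3, -1))), 4) = Add(Mul(5, Add(1, 3)), 4) = Add(Mul(5, 4), 4) = Add(20, 4) = 24)
Function('l')(F) = Add(-2, F)
Mul(U, Pow(Function('l')(h), -1)) = Mul(-1301, Pow(Add(-2, 24), -1)) = Mul(-1301, Pow(22, -1)) = Mul(-1301, Rational(1, 22)) = Rational(-1301, 22)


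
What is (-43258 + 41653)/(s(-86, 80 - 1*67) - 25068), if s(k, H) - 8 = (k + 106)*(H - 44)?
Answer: 1/16 ≈ 0.062500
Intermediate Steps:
s(k, H) = 8 + (-44 + H)*(106 + k) (s(k, H) = 8 + (k + 106)*(H - 44) = 8 + (106 + k)*(-44 + H) = 8 + (-44 + H)*(106 + k))
(-43258 + 41653)/(s(-86, 80 - 1*67) - 25068) = (-43258 + 41653)/((-4656 - 44*(-86) + 106*(80 - 1*67) + (80 - 1*67)*(-86)) - 25068) = -1605/((-4656 + 3784 + 106*(80 - 67) + (80 - 67)*(-86)) - 25068) = -1605/((-4656 + 3784 + 106*13 + 13*(-86)) - 25068) = -1605/((-4656 + 3784 + 1378 - 1118) - 25068) = -1605/(-612 - 25068) = -1605/(-25680) = -1605*(-1/25680) = 1/16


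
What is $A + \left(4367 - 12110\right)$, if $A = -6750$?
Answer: $-14493$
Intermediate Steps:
$A + \left(4367 - 12110\right) = -6750 + \left(4367 - 12110\right) = -6750 - 7743 = -14493$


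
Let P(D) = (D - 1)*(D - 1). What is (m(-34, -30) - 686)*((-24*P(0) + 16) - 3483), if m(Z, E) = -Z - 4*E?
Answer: 1857212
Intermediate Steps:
P(D) = (-1 + D)² (P(D) = (-1 + D)*(-1 + D) = (-1 + D)²)
(m(-34, -30) - 686)*((-24*P(0) + 16) - 3483) = ((-1*(-34) - 4*(-30)) - 686)*((-24*(-1 + 0)² + 16) - 3483) = ((34 + 120) - 686)*((-24*(-1)² + 16) - 3483) = (154 - 686)*((-24*1 + 16) - 3483) = -532*((-24 + 16) - 3483) = -532*(-8 - 3483) = -532*(-3491) = 1857212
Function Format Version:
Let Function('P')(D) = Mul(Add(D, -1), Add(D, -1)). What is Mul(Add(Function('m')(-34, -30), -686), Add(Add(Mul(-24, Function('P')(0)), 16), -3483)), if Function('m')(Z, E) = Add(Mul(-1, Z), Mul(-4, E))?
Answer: 1857212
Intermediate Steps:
Function('P')(D) = Pow(Add(-1, D), 2) (Function('P')(D) = Mul(Add(-1, D), Add(-1, D)) = Pow(Add(-1, D), 2))
Mul(Add(Function('m')(-34, -30), -686), Add(Add(Mul(-24, Function('P')(0)), 16), -3483)) = Mul(Add(Add(Mul(-1, -34), Mul(-4, -30)), -686), Add(Add(Mul(-24, Pow(Add(-1, 0), 2)), 16), -3483)) = Mul(Add(Add(34, 120), -686), Add(Add(Mul(-24, Pow(-1, 2)), 16), -3483)) = Mul(Add(154, -686), Add(Add(Mul(-24, 1), 16), -3483)) = Mul(-532, Add(Add(-24, 16), -3483)) = Mul(-532, Add(-8, -3483)) = Mul(-532, -3491) = 1857212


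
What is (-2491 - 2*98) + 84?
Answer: -2603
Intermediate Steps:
(-2491 - 2*98) + 84 = (-2491 - 196) + 84 = -2687 + 84 = -2603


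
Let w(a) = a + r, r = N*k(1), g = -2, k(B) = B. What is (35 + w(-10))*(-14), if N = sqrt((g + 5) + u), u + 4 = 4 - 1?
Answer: -350 - 14*sqrt(2) ≈ -369.80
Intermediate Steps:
u = -1 (u = -4 + (4 - 1) = -4 + 3 = -1)
N = sqrt(2) (N = sqrt((-2 + 5) - 1) = sqrt(3 - 1) = sqrt(2) ≈ 1.4142)
r = sqrt(2) (r = sqrt(2)*1 = sqrt(2) ≈ 1.4142)
w(a) = a + sqrt(2)
(35 + w(-10))*(-14) = (35 + (-10 + sqrt(2)))*(-14) = (25 + sqrt(2))*(-14) = -350 - 14*sqrt(2)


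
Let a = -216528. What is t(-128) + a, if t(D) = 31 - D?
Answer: -216369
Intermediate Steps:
t(-128) + a = (31 - 1*(-128)) - 216528 = (31 + 128) - 216528 = 159 - 216528 = -216369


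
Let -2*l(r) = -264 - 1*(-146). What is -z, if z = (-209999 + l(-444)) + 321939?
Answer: -111999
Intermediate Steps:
l(r) = 59 (l(r) = -(-264 - 1*(-146))/2 = -(-264 + 146)/2 = -½*(-118) = 59)
z = 111999 (z = (-209999 + 59) + 321939 = -209940 + 321939 = 111999)
-z = -1*111999 = -111999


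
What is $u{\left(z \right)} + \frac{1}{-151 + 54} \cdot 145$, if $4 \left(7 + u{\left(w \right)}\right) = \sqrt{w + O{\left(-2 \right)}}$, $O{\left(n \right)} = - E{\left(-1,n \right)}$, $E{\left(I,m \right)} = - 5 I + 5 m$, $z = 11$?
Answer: $- \frac{727}{97} \approx -7.4948$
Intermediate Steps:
$O{\left(n \right)} = -5 - 5 n$ ($O{\left(n \right)} = - (\left(-5\right) \left(-1\right) + 5 n) = - (5 + 5 n) = -5 - 5 n$)
$u{\left(w \right)} = -7 + \frac{\sqrt{5 + w}}{4}$ ($u{\left(w \right)} = -7 + \frac{\sqrt{w - -5}}{4} = -7 + \frac{\sqrt{w + \left(-5 + 10\right)}}{4} = -7 + \frac{\sqrt{w + 5}}{4} = -7 + \frac{\sqrt{5 + w}}{4}$)
$u{\left(z \right)} + \frac{1}{-151 + 54} \cdot 145 = \left(-7 + \frac{\sqrt{5 + 11}}{4}\right) + \frac{1}{-151 + 54} \cdot 145 = \left(-7 + \frac{\sqrt{16}}{4}\right) + \frac{1}{-97} \cdot 145 = \left(-7 + \frac{1}{4} \cdot 4\right) - \frac{145}{97} = \left(-7 + 1\right) - \frac{145}{97} = -6 - \frac{145}{97} = - \frac{727}{97}$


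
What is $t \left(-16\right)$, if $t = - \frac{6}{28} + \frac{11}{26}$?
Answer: $- \frac{304}{91} \approx -3.3407$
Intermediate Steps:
$t = \frac{19}{91}$ ($t = \left(-6\right) \frac{1}{28} + 11 \cdot \frac{1}{26} = - \frac{3}{14} + \frac{11}{26} = \frac{19}{91} \approx 0.20879$)
$t \left(-16\right) = \frac{19}{91} \left(-16\right) = - \frac{304}{91}$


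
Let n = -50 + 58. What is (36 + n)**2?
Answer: 1936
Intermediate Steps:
n = 8
(36 + n)**2 = (36 + 8)**2 = 44**2 = 1936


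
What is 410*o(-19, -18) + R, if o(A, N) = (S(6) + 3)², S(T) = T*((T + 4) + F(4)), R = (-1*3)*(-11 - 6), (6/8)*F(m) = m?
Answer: 3700301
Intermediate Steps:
F(m) = 4*m/3
R = 51 (R = -3*(-17) = 51)
S(T) = T*(28/3 + T) (S(T) = T*((T + 4) + (4/3)*4) = T*((4 + T) + 16/3) = T*(28/3 + T))
o(A, N) = 9025 (o(A, N) = ((⅓)*6*(28 + 3*6) + 3)² = ((⅓)*6*(28 + 18) + 3)² = ((⅓)*6*46 + 3)² = (92 + 3)² = 95² = 9025)
410*o(-19, -18) + R = 410*9025 + 51 = 3700250 + 51 = 3700301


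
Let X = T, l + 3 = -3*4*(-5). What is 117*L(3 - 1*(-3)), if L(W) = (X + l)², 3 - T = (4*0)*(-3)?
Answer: 421200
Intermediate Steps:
T = 3 (T = 3 - 4*0*(-3) = 3 - 0*(-3) = 3 - 1*0 = 3 + 0 = 3)
l = 57 (l = -3 - 3*4*(-5) = -3 - 12*(-5) = -3 + 60 = 57)
X = 3
L(W) = 3600 (L(W) = (3 + 57)² = 60² = 3600)
117*L(3 - 1*(-3)) = 117*3600 = 421200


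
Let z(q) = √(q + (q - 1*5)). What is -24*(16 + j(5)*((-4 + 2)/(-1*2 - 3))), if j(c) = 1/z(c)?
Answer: -384 - 48*√5/25 ≈ -388.29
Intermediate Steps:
z(q) = √(-5 + 2*q) (z(q) = √(q + (q - 5)) = √(q + (-5 + q)) = √(-5 + 2*q))
j(c) = (-5 + 2*c)^(-½) (j(c) = 1/(√(-5 + 2*c)) = (-5 + 2*c)^(-½))
-24*(16 + j(5)*((-4 + 2)/(-1*2 - 3))) = -24*(16 + ((-4 + 2)/(-1*2 - 3))/√(-5 + 2*5)) = -24*(16 + (-2/(-2 - 3))/√(-5 + 10)) = -24*(16 + (-2/(-5))/√5) = -24*(16 + (√5/5)*(-2*(-⅕))) = -24*(16 + (√5/5)*(⅖)) = -24*(16 + 2*√5/25) = -384 - 48*√5/25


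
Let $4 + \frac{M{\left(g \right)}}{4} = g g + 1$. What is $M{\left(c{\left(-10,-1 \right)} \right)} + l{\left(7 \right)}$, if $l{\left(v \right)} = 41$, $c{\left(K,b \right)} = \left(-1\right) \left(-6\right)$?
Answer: $173$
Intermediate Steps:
$c{\left(K,b \right)} = 6$
$M{\left(g \right)} = -12 + 4 g^{2}$ ($M{\left(g \right)} = -16 + 4 \left(g g + 1\right) = -16 + 4 \left(g^{2} + 1\right) = -16 + 4 \left(1 + g^{2}\right) = -16 + \left(4 + 4 g^{2}\right) = -12 + 4 g^{2}$)
$M{\left(c{\left(-10,-1 \right)} \right)} + l{\left(7 \right)} = \left(-12 + 4 \cdot 6^{2}\right) + 41 = \left(-12 + 4 \cdot 36\right) + 41 = \left(-12 + 144\right) + 41 = 132 + 41 = 173$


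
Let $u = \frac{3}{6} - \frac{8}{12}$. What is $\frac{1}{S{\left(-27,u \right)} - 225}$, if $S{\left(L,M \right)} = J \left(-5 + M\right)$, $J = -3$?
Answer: $- \frac{2}{419} \approx -0.0047733$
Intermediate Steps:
$u = - \frac{1}{6}$ ($u = 3 \cdot \frac{1}{6} - \frac{2}{3} = \frac{1}{2} - \frac{2}{3} = - \frac{1}{6} \approx -0.16667$)
$S{\left(L,M \right)} = 15 - 3 M$ ($S{\left(L,M \right)} = - 3 \left(-5 + M\right) = 15 - 3 M$)
$\frac{1}{S{\left(-27,u \right)} - 225} = \frac{1}{\left(15 - - \frac{1}{2}\right) - 225} = \frac{1}{\left(15 + \frac{1}{2}\right) - 225} = \frac{1}{\frac{31}{2} - 225} = \frac{1}{- \frac{419}{2}} = - \frac{2}{419}$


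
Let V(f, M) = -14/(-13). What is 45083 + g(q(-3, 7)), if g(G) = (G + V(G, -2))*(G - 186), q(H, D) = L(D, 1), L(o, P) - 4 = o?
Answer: 558604/13 ≈ 42970.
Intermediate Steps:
V(f, M) = 14/13 (V(f, M) = -14*(-1/13) = 14/13)
L(o, P) = 4 + o
q(H, D) = 4 + D
g(G) = (-186 + G)*(14/13 + G) (g(G) = (G + 14/13)*(G - 186) = (14/13 + G)*(-186 + G) = (-186 + G)*(14/13 + G))
45083 + g(q(-3, 7)) = 45083 + (-2604/13 + (4 + 7)² - 2404*(4 + 7)/13) = 45083 + (-2604/13 + 11² - 2404/13*11) = 45083 + (-2604/13 + 121 - 26444/13) = 45083 - 27475/13 = 558604/13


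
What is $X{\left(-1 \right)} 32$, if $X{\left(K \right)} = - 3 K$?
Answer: $96$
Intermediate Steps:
$X{\left(-1 \right)} 32 = \left(-3\right) \left(-1\right) 32 = 3 \cdot 32 = 96$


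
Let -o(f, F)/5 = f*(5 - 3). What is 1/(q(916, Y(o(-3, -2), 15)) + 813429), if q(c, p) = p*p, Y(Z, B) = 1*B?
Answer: 1/813654 ≈ 1.2290e-6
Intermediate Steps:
o(f, F) = -10*f (o(f, F) = -5*f*(5 - 3) = -5*f*2 = -10*f)
Y(Z, B) = B
q(c, p) = p²
1/(q(916, Y(o(-3, -2), 15)) + 813429) = 1/(15² + 813429) = 1/(225 + 813429) = 1/813654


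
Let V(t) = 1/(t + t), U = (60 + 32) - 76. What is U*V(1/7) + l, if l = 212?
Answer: 268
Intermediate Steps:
U = 16 (U = 92 - 76 = 16)
V(t) = 1/(2*t)
U*V(1/7) + l = 16*(1/(2*(1/7))) + 212 = 16*(1/(2*(⅐))) + 212 = 16*((½)*7) + 212 = 16*(7/2) + 212 = 56 + 212 = 268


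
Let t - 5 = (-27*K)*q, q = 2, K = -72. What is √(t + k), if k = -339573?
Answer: 8*I*√5245 ≈ 579.38*I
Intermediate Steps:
t = 3893 (t = 5 - 27*(-72)*2 = 5 + 1944*2 = 5 + 3888 = 3893)
√(t + k) = √(3893 - 339573) = √(-335680) = 8*I*√5245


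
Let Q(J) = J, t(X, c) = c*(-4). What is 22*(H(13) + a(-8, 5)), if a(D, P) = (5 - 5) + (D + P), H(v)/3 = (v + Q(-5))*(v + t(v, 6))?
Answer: -5874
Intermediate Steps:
t(X, c) = -4*c
H(v) = 3*(-24 + v)*(-5 + v) (H(v) = 3*((v - 5)*(v - 4*6)) = 3*((-5 + v)*(v - 24)) = 3*((-5 + v)*(-24 + v)) = 3*((-24 + v)*(-5 + v)) = 3*(-24 + v)*(-5 + v))
a(D, P) = D + P (a(D, P) = 0 + (D + P) = D + P)
22*(H(13) + a(-8, 5)) = 22*((360 - 87*13 + 3*13²) + (-8 + 5)) = 22*((360 - 1131 + 3*169) - 3) = 22*((360 - 1131 + 507) - 3) = 22*(-264 - 3) = 22*(-267) = -5874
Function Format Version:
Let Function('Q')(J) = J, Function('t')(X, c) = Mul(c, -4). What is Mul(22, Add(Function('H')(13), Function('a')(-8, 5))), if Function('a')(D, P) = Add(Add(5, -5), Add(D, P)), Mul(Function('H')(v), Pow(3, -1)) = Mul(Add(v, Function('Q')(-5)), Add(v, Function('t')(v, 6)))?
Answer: -5874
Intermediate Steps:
Function('t')(X, c) = Mul(-4, c)
Function('H')(v) = Mul(3, Add(-24, v), Add(-5, v)) (Function('H')(v) = Mul(3, Mul(Add(v, -5), Add(v, Mul(-4, 6)))) = Mul(3, Mul(Add(-5, v), Add(v, -24))) = Mul(3, Mul(Add(-5, v), Add(-24, v))) = Mul(3, Mul(Add(-24, v), Add(-5, v))) = Mul(3, Add(-24, v), Add(-5, v)))
Function('a')(D, P) = Add(D, P) (Function('a')(D, P) = Add(0, Add(D, P)) = Add(D, P))
Mul(22, Add(Function('H')(13), Function('a')(-8, 5))) = Mul(22, Add(Add(360, Mul(-87, 13), Mul(3, Pow(13, 2))), Add(-8, 5))) = Mul(22, Add(Add(360, -1131, Mul(3, 169)), -3)) = Mul(22, Add(Add(360, -1131, 507), -3)) = Mul(22, Add(-264, -3)) = Mul(22, -267) = -5874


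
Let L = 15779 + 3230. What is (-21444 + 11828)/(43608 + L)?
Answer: -9616/62617 ≈ -0.15357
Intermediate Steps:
L = 19009
(-21444 + 11828)/(43608 + L) = (-21444 + 11828)/(43608 + 19009) = -9616/62617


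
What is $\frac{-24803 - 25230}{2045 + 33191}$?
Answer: $- \frac{50033}{35236} \approx -1.4199$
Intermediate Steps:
$\frac{-24803 - 25230}{2045 + 33191} = \frac{-24803 - 25230}{35236} = \left(-50033\right) \frac{1}{35236} = - \frac{50033}{35236}$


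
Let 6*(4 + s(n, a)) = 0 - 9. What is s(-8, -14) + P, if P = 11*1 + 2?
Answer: 15/2 ≈ 7.5000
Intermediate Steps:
P = 13 (P = 11 + 2 = 13)
s(n, a) = -11/2 (s(n, a) = -4 + (0 - 9)/6 = -4 + (1/6)*(-9) = -4 - 3/2 = -11/2)
s(-8, -14) + P = -11/2 + 13 = 15/2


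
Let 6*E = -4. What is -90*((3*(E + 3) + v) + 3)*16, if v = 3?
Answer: -18720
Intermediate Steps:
E = -2/3 (E = (1/6)*(-4) = -2/3 ≈ -0.66667)
-90*((3*(E + 3) + v) + 3)*16 = -90*((3*(-2/3 + 3) + 3) + 3)*16 = -90*((3*(7/3) + 3) + 3)*16 = -90*((7 + 3) + 3)*16 = -90*(10 + 3)*16 = -90*13*16 = -1170*16 = -18720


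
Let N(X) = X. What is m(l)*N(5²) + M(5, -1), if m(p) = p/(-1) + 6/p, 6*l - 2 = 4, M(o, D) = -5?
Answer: 120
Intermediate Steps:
l = 1 (l = ⅓ + (⅙)*4 = ⅓ + ⅔ = 1)
m(p) = -p + 6/p (m(p) = p*(-1) + 6/p = -p + 6/p)
m(l)*N(5²) + M(5, -1) = (-1*1 + 6/1)*5² - 5 = (-1 + 6*1)*25 - 5 = (-1 + 6)*25 - 5 = 5*25 - 5 = 125 - 5 = 120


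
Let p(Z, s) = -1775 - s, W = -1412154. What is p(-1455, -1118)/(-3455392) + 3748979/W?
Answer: -6476632129795/2439772817184 ≈ -2.6546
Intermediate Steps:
p(-1455, -1118)/(-3455392) + 3748979/W = (-1775 - 1*(-1118))/(-3455392) + 3748979/(-1412154) = (-1775 + 1118)*(-1/3455392) + 3748979*(-1/1412154) = -657*(-1/3455392) - 3748979/1412154 = 657/3455392 - 3748979/1412154 = -6476632129795/2439772817184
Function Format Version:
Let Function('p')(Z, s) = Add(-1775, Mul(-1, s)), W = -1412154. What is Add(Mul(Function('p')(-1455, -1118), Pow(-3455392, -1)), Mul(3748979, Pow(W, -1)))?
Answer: Rational(-6476632129795, 2439772817184) ≈ -2.6546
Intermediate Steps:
Add(Mul(Function('p')(-1455, -1118), Pow(-3455392, -1)), Mul(3748979, Pow(W, -1))) = Add(Mul(Add(-1775, Mul(-1, -1118)), Pow(-3455392, -1)), Mul(3748979, Pow(-1412154, -1))) = Add(Mul(Add(-1775, 1118), Rational(-1, 3455392)), Mul(3748979, Rational(-1, 1412154))) = Add(Mul(-657, Rational(-1, 3455392)), Rational(-3748979, 1412154)) = Add(Rational(657, 3455392), Rational(-3748979, 1412154)) = Rational(-6476632129795, 2439772817184)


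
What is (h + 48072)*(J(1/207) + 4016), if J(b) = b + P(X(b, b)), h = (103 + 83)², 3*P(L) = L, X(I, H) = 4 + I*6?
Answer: 7638440532/23 ≈ 3.3211e+8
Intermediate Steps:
X(I, H) = 4 + 6*I
P(L) = L/3
h = 34596 (h = 186² = 34596)
J(b) = 4/3 + 3*b (J(b) = b + (4 + 6*b)/3 = b + (4/3 + 2*b) = 4/3 + 3*b)
(h + 48072)*(J(1/207) + 4016) = (34596 + 48072)*((4/3 + 3/207) + 4016) = 82668*((4/3 + 3*(1/207)) + 4016) = 82668*((4/3 + 1/69) + 4016) = 82668*(31/23 + 4016) = 82668*(92399/23) = 7638440532/23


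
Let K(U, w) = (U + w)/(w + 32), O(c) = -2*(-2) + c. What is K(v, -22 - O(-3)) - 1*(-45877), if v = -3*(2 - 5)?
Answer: 412879/9 ≈ 45875.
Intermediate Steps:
O(c) = 4 + c
v = 9 (v = -3*(-3) = 9)
K(U, w) = (U + w)/(32 + w)
K(v, -22 - O(-3)) - 1*(-45877) = (9 + (-22 - (4 - 3)))/(32 + (-22 - (4 - 3))) - 1*(-45877) = (9 + (-22 - 1*1))/(32 + (-22 - 1*1)) + 45877 = (9 + (-22 - 1))/(32 + (-22 - 1)) + 45877 = (9 - 23)/(32 - 23) + 45877 = -14/9 + 45877 = 412879/9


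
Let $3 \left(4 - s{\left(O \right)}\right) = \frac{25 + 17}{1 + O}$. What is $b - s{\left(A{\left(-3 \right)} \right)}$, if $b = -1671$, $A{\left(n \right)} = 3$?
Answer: $- \frac{3343}{2} \approx -1671.5$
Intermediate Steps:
$s{\left(O \right)} = 4 - \frac{14}{1 + O}$ ($s{\left(O \right)} = 4 - \frac{\left(25 + 17\right) \frac{1}{1 + O}}{3} = 4 - \frac{42 \frac{1}{1 + O}}{3} = 4 - \frac{14}{1 + O}$)
$b - s{\left(A{\left(-3 \right)} \right)} = -1671 - \frac{2 \left(-5 + 2 \cdot 3\right)}{1 + 3} = -1671 - \frac{2 \left(-5 + 6\right)}{4} = -1671 - 2 \cdot \frac{1}{4} \cdot 1 = -1671 - \frac{1}{2} = - \frac{3343}{2}$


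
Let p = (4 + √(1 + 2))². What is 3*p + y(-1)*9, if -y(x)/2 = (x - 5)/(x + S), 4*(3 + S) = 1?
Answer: 141/5 + 24*√3 ≈ 69.769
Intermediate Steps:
S = -11/4 (S = -3 + (¼)*1 = -3 + ¼ = -11/4 ≈ -2.7500)
y(x) = -2*(-5 + x)/(-11/4 + x) (y(x) = -2*(x - 5)/(x - 11/4) = -2*(-5 + x)/(-11/4 + x))
p = (4 + √3)² ≈ 32.856
3*p + y(-1)*9 = 3*(4 + √3)² + (8*(5 - 1*(-1))/(-11 + 4*(-1)))*9 = 3*(4 + √3)² + (8*(5 + 1)/(-11 - 4))*9 = 3*(4 + √3)² + (8*6/(-15))*9 = 3*(4 + √3)² + (8*(-1/15)*6)*9 = 3*(4 + √3)² - 16/5*9 = 3*(4 + √3)² - 144/5 = -144/5 + 3*(4 + √3)²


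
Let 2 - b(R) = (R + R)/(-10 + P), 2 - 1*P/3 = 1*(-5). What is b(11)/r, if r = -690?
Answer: 0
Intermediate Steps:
P = 21 (P = 6 - 3*(-5) = 6 + 15 = 21)
b(R) = 2 - 2*R/11 (b(R) = 2 - (R + R)/(-10 + 21) = 2 - 2*R/11)
b(11)/r = (2 - 2/11*11)/(-690) = (2 - 2)*(-1/690) = 0*(-1/690) = 0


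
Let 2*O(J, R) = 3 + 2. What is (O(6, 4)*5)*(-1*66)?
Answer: -825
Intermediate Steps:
O(J, R) = 5/2 (O(J, R) = (3 + 2)/2 = (½)*5 = 5/2)
(O(6, 4)*5)*(-1*66) = ((5/2)*5)*(-1*66) = (25/2)*(-66) = -825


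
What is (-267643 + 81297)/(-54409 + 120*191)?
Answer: 186346/31489 ≈ 5.9178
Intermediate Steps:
(-267643 + 81297)/(-54409 + 120*191) = -186346/(-54409 + 22920) = -186346/(-31489) = -186346*(-1/31489) = 186346/31489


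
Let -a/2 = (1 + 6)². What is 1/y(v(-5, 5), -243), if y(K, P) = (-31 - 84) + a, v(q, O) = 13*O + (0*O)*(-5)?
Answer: -1/213 ≈ -0.0046948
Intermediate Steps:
a = -98 (a = -2*(1 + 6)² = -2*7² = -2*49 = -98)
v(q, O) = 13*O (v(q, O) = 13*O + 0*(-5) = 13*O + 0 = 13*O)
y(K, P) = -213 (y(K, P) = (-31 - 84) - 98 = -115 - 98 = -213)
1/y(v(-5, 5), -243) = 1/(-213) = -1/213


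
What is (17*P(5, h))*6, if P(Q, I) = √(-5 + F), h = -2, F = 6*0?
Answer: 102*I*√5 ≈ 228.08*I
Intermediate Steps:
F = 0
P(Q, I) = I*√5 (P(Q, I) = √(-5 + 0) = √(-5) = I*√5)
(17*P(5, h))*6 = (17*(I*√5))*6 = (17*I*√5)*6 = 102*I*√5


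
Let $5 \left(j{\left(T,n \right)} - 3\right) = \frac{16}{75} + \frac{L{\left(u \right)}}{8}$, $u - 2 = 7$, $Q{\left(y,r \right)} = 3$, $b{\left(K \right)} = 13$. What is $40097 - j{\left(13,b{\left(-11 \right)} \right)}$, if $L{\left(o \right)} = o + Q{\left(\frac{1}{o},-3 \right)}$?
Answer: $\frac{30070243}{750} \approx 40094.0$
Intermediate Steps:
$u = 9$ ($u = 2 + 7 = 9$)
$L{\left(o \right)} = 3 + o$ ($L{\left(o \right)} = o + 3 = 3 + o$)
$j{\left(T,n \right)} = \frac{2507}{750}$ ($j{\left(T,n \right)} = 3 + \frac{\frac{16}{75} + \frac{3 + 9}{8}}{5} = 3 + \frac{16 \cdot \frac{1}{75} + 12 \cdot \frac{1}{8}}{5} = 3 + \frac{\frac{16}{75} + \frac{3}{2}}{5} = 3 + \frac{1}{5} \cdot \frac{257}{150} = 3 + \frac{257}{750} = \frac{2507}{750}$)
$40097 - j{\left(13,b{\left(-11 \right)} \right)} = 40097 - \frac{2507}{750} = \frac{30070243}{750}$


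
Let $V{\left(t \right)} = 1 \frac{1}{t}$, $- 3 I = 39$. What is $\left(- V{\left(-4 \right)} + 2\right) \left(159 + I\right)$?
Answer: $\frac{657}{2} \approx 328.5$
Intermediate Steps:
$I = -13$ ($I = \left(- \frac{1}{3}\right) 39 = -13$)
$V{\left(t \right)} = \frac{1}{t}$
$\left(- V{\left(-4 \right)} + 2\right) \left(159 + I\right) = \left(- \frac{1}{-4} + 2\right) \left(159 - 13\right) = \left(\left(-1\right) \left(- \frac{1}{4}\right) + 2\right) 146 = \left(\frac{1}{4} + 2\right) 146 = \frac{9}{4} \cdot 146 = \frac{657}{2}$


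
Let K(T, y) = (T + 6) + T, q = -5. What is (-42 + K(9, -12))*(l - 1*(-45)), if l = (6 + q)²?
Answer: -828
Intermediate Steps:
K(T, y) = 6 + 2*T (K(T, y) = (6 + T) + T = 6 + 2*T)
l = 1 (l = (6 - 5)² = 1² = 1)
(-42 + K(9, -12))*(l - 1*(-45)) = (-42 + (6 + 2*9))*(1 - 1*(-45)) = (-42 + (6 + 18))*(1 + 45) = (-42 + 24)*46 = -18*46 = -828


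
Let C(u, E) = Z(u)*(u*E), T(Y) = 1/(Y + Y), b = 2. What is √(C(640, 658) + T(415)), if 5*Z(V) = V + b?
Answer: √37250068532030/830 ≈ 7353.4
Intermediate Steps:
T(Y) = 1/(2*Y)
Z(V) = ⅖ + V/5 (Z(V) = (V + 2)/5 = (2 + V)/5 = ⅖ + V/5)
C(u, E) = E*u*(⅖ + u/5) (C(u, E) = (⅖ + u/5)*(u*E) = (⅖ + u/5)*(E*u) = E*u*(⅖ + u/5))
√(C(640, 658) + T(415)) = √((⅕)*658*640*(2 + 640) + (½)/415) = √((⅕)*658*640*642 + (½)*(1/415)) = √(54071808 + 1/830) = √(44879600641/830) = √37250068532030/830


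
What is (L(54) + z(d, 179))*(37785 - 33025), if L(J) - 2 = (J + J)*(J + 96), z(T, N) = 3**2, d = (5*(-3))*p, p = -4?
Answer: 77164360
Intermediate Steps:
d = 60 (d = (5*(-3))*(-4) = -15*(-4) = 60)
z(T, N) = 9
L(J) = 2 + 2*J*(96 + J) (L(J) = 2 + (J + J)*(J + 96) = 2 + (2*J)*(96 + J) = 2 + 2*J*(96 + J))
(L(54) + z(d, 179))*(37785 - 33025) = ((2 + 2*54**2 + 192*54) + 9)*(37785 - 33025) = ((2 + 2*2916 + 10368) + 9)*4760 = ((2 + 5832 + 10368) + 9)*4760 = (16202 + 9)*4760 = 16211*4760 = 77164360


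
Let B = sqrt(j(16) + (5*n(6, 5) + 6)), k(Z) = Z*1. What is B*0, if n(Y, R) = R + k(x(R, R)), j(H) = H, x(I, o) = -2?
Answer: 0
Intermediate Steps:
k(Z) = Z
n(Y, R) = -2 + R (n(Y, R) = R - 2 = -2 + R)
B = sqrt(37) (B = sqrt(16 + (5*(-2 + 5) + 6)) = sqrt(16 + (5*3 + 6)) = sqrt(16 + (15 + 6)) = sqrt(16 + 21) = sqrt(37) ≈ 6.0828)
B*0 = sqrt(37)*0 = 0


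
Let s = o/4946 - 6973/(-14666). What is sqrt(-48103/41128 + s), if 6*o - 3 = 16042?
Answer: I*sqrt(192080284845082905726402)/1118754129228 ≈ 0.39175*I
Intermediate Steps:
o = 16045/6 (o = 1/2 + (1/6)*16042 = 1/2 + 8021/3 = 16045/6 ≈ 2674.2)
s = 221123359/217614108 (s = (16045/6)/4946 - 6973/(-14666) = (16045/6)*(1/4946) - 6973*(-1/14666) = 16045/29676 + 6973/14666 = 221123359/217614108 ≈ 1.0161)
sqrt(-48103/41128 + s) = sqrt(-48103/41128 + 221123359/217614108) = sqrt(-343382482043/2237508258456) = I*sqrt(192080284845082905726402)/1118754129228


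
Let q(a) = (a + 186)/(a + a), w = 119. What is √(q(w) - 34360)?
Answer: 5*I*√77848610/238 ≈ 185.36*I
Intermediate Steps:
q(a) = (186 + a)/(2*a) (q(a) = (186 + a)/((2*a)) = (186 + a)*(1/(2*a)) = (186 + a)/(2*a))
√(q(w) - 34360) = √((½)*(186 + 119)/119 - 34360) = √((½)*(1/119)*305 - 34360) = √(305/238 - 34360) = √(-8177375/238) = 5*I*√77848610/238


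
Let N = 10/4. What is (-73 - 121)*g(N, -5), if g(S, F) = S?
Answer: -485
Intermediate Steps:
N = 5/2 (N = 10*(¼) = 5/2 ≈ 2.5000)
(-73 - 121)*g(N, -5) = (-73 - 121)*(5/2) = -194*5/2 = -485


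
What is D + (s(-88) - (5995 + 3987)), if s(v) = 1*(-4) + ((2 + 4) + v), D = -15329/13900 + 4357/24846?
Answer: -1738699370617/172679700 ≈ -10069.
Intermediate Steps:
D = -160151017/172679700 (D = -15329*1/13900 + 4357*(1/24846) = -15329/13900 + 4357/24846 = -160151017/172679700 ≈ -0.92745)
s(v) = 2 + v (s(v) = -4 + (6 + v) = 2 + v)
D + (s(-88) - (5995 + 3987)) = -160151017/172679700 + ((2 - 88) - (5995 + 3987)) = -160151017/172679700 + (-86 - 1*9982) = -160151017/172679700 + (-86 - 9982) = -160151017/172679700 - 10068 = -1738699370617/172679700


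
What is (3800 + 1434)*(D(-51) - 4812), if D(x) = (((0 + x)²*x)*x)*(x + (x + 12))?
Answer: -3186840769068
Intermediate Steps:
D(x) = x⁴*(12 + 2*x) (D(x) = ((x²*x)*x)*(x + (12 + x)) = (x³*x)*(12 + 2*x) = x⁴*(12 + 2*x))
(3800 + 1434)*(D(-51) - 4812) = (3800 + 1434)*(2*(-51)⁴*(6 - 51) - 4812) = 5234*(2*6765201*(-45) - 4812) = 5234*(-608868090 - 4812) = 5234*(-608872902) = -3186840769068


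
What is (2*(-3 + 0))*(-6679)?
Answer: 40074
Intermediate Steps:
(2*(-3 + 0))*(-6679) = (2*(-3))*(-6679) = -6*(-6679) = 40074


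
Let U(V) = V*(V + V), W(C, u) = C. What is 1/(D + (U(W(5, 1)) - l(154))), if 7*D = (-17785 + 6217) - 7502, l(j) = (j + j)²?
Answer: -7/682768 ≈ -1.0252e-5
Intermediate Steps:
l(j) = 4*j² (l(j) = (2*j)² = 4*j²)
D = -19070/7 (D = ((-17785 + 6217) - 7502)/7 = (-11568 - 7502)/7 = (⅐)*(-19070) = -19070/7 ≈ -2724.3)
U(V) = 2*V² (U(V) = V*(2*V) = 2*V²)
1/(D + (U(W(5, 1)) - l(154))) = 1/(-19070/7 + (2*5² - 4*154²)) = 1/(-19070/7 + (2*25 - 4*23716)) = 1/(-19070/7 + (50 - 1*94864)) = 1/(-19070/7 + (50 - 94864)) = 1/(-19070/7 - 94814) = 1/(-682768/7) = -7/682768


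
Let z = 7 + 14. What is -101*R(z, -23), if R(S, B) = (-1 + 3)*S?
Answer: -4242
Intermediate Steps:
z = 21
R(S, B) = 2*S
-101*R(z, -23) = -202*21 = -101*42 = -4242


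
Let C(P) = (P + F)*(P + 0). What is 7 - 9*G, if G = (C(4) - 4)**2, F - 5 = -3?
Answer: -3593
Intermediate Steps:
F = 2 (F = 5 - 3 = 2)
C(P) = P*(2 + P) (C(P) = (P + 2)*(P + 0) = (2 + P)*P = P*(2 + P))
G = 400 (G = (4*(2 + 4) - 4)**2 = (4*6 - 4)**2 = (24 - 4)**2 = 20**2 = 400)
7 - 9*G = 7 - 9*400 = 7 - 3600 = -3593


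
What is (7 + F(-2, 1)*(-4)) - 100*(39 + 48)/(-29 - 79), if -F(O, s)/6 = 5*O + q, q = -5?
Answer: -2452/9 ≈ -272.44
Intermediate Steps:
F(O, s) = 30 - 30*O (F(O, s) = -6*(5*O - 5) = -6*(-5 + 5*O) = 30 - 30*O)
(7 + F(-2, 1)*(-4)) - 100*(39 + 48)/(-29 - 79) = (7 + (30 - 30*(-2))*(-4)) - 100*(39 + 48)/(-29 - 79) = (7 + (30 + 60)*(-4)) - 8700/(-108) = (7 + 90*(-4)) - 8700*(-1)/108 = (7 - 360) - 100*(-29/36) = -353 + 725/9 = -2452/9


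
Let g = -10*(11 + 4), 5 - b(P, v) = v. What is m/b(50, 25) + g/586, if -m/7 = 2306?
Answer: 2364053/2930 ≈ 806.84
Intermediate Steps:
b(P, v) = 5 - v
g = -150 (g = -10*15 = -150)
m = -16142 (m = -7*2306 = -16142)
m/b(50, 25) + g/586 = -16142/(5 - 1*25) - 150/586 = -16142/(5 - 25) - 150*1/586 = -16142/(-20) - 75/293 = -16142*(-1/20) - 75/293 = 8071/10 - 75/293 = 2364053/2930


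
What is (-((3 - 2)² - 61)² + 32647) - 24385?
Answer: 4662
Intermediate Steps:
(-((3 - 2)² - 61)² + 32647) - 24385 = (-(1² - 61)² + 32647) - 24385 = (-(1 - 61)² + 32647) - 24385 = (-1*(-60)² + 32647) - 24385 = (-1*3600 + 32647) - 24385 = (-3600 + 32647) - 24385 = 29047 - 24385 = 4662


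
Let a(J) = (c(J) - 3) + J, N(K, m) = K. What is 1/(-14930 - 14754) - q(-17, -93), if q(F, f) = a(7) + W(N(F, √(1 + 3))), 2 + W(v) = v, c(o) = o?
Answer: 237471/29684 ≈ 8.0000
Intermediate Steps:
W(v) = -2 + v
a(J) = -3 + 2*J (a(J) = (J - 3) + J = (-3 + J) + J = -3 + 2*J)
q(F, f) = 9 + F (q(F, f) = (-3 + 2*7) + (-2 + F) = (-3 + 14) + (-2 + F) = 11 + (-2 + F) = 9 + F)
1/(-14930 - 14754) - q(-17, -93) = 1/(-14930 - 14754) - (9 - 17) = 1/(-29684) - 1*(-8) = -1/29684 + 8 = 237471/29684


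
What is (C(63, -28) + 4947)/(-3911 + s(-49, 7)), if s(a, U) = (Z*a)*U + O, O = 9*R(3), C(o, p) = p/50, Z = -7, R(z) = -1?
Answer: -123661/37975 ≈ -3.2564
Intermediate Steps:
C(o, p) = p/50 (C(o, p) = p*(1/50) = p/50)
O = -9 (O = 9*(-1) = -9)
s(a, U) = -9 - 7*U*a (s(a, U) = (-7*a)*U - 9 = -7*U*a - 9 = -9 - 7*U*a)
(C(63, -28) + 4947)/(-3911 + s(-49, 7)) = ((1/50)*(-28) + 4947)/(-3911 + (-9 - 7*7*(-49))) = (-14/25 + 4947)/(-3911 + (-9 + 2401)) = 123661/(25*(-3911 + 2392)) = (123661/25)/(-1519) = (123661/25)*(-1/1519) = -123661/37975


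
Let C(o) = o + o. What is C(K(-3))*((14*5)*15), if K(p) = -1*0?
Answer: 0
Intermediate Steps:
K(p) = 0
C(o) = 2*o
C(K(-3))*((14*5)*15) = (2*0)*((14*5)*15) = 0*(70*15) = 0*1050 = 0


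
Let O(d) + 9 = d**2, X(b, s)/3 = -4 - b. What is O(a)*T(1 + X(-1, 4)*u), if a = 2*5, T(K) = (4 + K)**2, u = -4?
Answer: 152971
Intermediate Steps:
X(b, s) = -12 - 3*b (X(b, s) = 3*(-4 - b) = -12 - 3*b)
a = 10
O(d) = -9 + d**2
O(a)*T(1 + X(-1, 4)*u) = (-9 + 10**2)*(4 + (1 + (-12 - 3*(-1))*(-4)))**2 = (-9 + 100)*(4 + (1 + (-12 + 3)*(-4)))**2 = 91*(4 + (1 - 9*(-4)))**2 = 91*(4 + (1 + 36))**2 = 91*(4 + 37)**2 = 91*41**2 = 91*1681 = 152971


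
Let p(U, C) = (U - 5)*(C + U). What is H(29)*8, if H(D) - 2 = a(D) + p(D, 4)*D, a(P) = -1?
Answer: 183752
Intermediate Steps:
p(U, C) = (-5 + U)*(C + U)
H(D) = 1 + D*(-20 + D² - D) (H(D) = 2 + (-1 + (D² - 5*4 - 5*D + 4*D)*D) = 2 + (-1 + (D² - 20 - 5*D + 4*D)*D) = 2 + (-1 + (-20 + D² - D)*D) = 2 + (-1 + D*(-20 + D² - D)) = 1 + D*(-20 + D² - D))
H(29)*8 = (1 - 1*29*(20 + 29 - 1*29²))*8 = (1 - 1*29*(20 + 29 - 1*841))*8 = (1 - 1*29*(20 + 29 - 841))*8 = (1 - 1*29*(-792))*8 = (1 + 22968)*8 = 22969*8 = 183752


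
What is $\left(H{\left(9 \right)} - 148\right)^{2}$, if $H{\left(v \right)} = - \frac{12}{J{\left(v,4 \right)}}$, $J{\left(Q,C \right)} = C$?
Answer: $22801$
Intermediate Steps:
$H{\left(v \right)} = -3$ ($H{\left(v \right)} = - \frac{12}{4} = \left(-12\right) \frac{1}{4} = -3$)
$\left(H{\left(9 \right)} - 148\right)^{2} = \left(-3 - 148\right)^{2} = \left(-151\right)^{2} = 22801$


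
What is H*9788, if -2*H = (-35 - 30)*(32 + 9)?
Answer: 13042510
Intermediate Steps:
H = 2665/2 (H = -(-35 - 30)*(32 + 9)/2 = -(-65)*41/2 = -½*(-2665) = 2665/2 ≈ 1332.5)
H*9788 = (2665/2)*9788 = 13042510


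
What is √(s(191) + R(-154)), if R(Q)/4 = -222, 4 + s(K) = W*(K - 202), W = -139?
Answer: 7*√13 ≈ 25.239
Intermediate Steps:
s(K) = 28074 - 139*K (s(K) = -4 - 139*(K - 202) = -4 - 139*(-202 + K) = -4 + (28078 - 139*K) = 28074 - 139*K)
R(Q) = -888 (R(Q) = 4*(-222) = -888)
√(s(191) + R(-154)) = √((28074 - 139*191) - 888) = √((28074 - 26549) - 888) = √(1525 - 888) = √637 = 7*√13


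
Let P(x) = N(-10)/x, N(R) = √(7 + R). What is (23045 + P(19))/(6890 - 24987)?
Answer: -23045/18097 - I*√3/343843 ≈ -1.2734 - 5.0373e-6*I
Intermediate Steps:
P(x) = I*√3/x (P(x) = √(7 - 10)/x = √(-3)/x = (I*√3)/x = I*√3/x)
(23045 + P(19))/(6890 - 24987) = (23045 + I*√3/19)/(6890 - 24987) = (23045 + I*√3*(1/19))/(-18097) = (23045 + I*√3/19)*(-1/18097) = -23045/18097 - I*√3/343843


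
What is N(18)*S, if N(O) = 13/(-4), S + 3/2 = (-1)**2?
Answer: 13/8 ≈ 1.6250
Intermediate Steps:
S = -1/2 (S = -3/2 + (-1)**2 = -3/2 + 1 = -1/2 ≈ -0.50000)
N(O) = -13/4 (N(O) = 13*(-1/4) = -13/4)
N(18)*S = -13/4*(-1/2) = 13/8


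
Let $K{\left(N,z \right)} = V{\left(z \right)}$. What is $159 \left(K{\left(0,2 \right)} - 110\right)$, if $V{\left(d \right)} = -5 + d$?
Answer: $-17967$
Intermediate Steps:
$K{\left(N,z \right)} = -5 + z$
$159 \left(K{\left(0,2 \right)} - 110\right) = 159 \left(\left(-5 + 2\right) - 110\right) = 159 \left(-3 - 110\right) = 159 \left(-113\right) = -17967$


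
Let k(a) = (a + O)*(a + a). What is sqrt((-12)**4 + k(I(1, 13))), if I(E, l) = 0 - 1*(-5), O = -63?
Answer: 2*sqrt(5039) ≈ 141.97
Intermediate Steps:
I(E, l) = 5 (I(E, l) = 0 + 5 = 5)
k(a) = 2*a*(-63 + a) (k(a) = (a - 63)*(a + a) = (-63 + a)*(2*a) = 2*a*(-63 + a))
sqrt((-12)**4 + k(I(1, 13))) = sqrt((-12)**4 + 2*5*(-63 + 5)) = sqrt(20736 + 2*5*(-58)) = sqrt(20736 - 580) = sqrt(20156) = 2*sqrt(5039)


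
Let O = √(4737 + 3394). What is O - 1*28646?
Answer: -28646 + √8131 ≈ -28556.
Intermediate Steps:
O = √8131 ≈ 90.172
O - 1*28646 = √8131 - 1*28646 = √8131 - 28646 = -28646 + √8131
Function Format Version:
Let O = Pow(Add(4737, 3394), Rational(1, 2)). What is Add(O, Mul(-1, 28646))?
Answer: Add(-28646, Pow(8131, Rational(1, 2))) ≈ -28556.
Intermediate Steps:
O = Pow(8131, Rational(1, 2)) ≈ 90.172
Add(O, Mul(-1, 28646)) = Add(Pow(8131, Rational(1, 2)), Mul(-1, 28646)) = Add(Pow(8131, Rational(1, 2)), -28646) = Add(-28646, Pow(8131, Rational(1, 2)))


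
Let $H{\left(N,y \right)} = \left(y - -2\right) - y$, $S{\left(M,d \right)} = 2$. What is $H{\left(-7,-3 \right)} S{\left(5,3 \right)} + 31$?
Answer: $35$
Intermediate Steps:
$H{\left(N,y \right)} = 2$ ($H{\left(N,y \right)} = \left(y + 2\right) - y = \left(2 + y\right) - y = 2$)
$H{\left(-7,-3 \right)} S{\left(5,3 \right)} + 31 = 2 \cdot 2 + 31 = 4 + 31 = 35$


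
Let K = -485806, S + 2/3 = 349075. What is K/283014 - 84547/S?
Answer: -290265585356/148189385061 ≈ -1.9587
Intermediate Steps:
S = 1047223/3 (S = -2/3 + 349075 = 1047223/3 ≈ 3.4907e+5)
K/283014 - 84547/S = -485806/283014 - 84547/1047223/3 = -485806*1/283014 - 84547*3/1047223 = -242903/141507 - 253641/1047223 = -290265585356/148189385061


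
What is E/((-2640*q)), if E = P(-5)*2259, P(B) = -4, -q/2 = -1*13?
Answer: 753/5720 ≈ 0.13164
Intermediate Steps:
q = 26 (q = -(-2)*13 = -2*(-13) = 26)
E = -9036 (E = -4*2259 = -9036)
E/((-2640*q)) = -9036/((-2640*26)) = -9036/(-68640) = -9036*(-1/68640) = 753/5720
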